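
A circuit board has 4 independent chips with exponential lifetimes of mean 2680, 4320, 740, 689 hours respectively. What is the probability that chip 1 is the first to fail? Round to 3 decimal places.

Rates: λ_i = 1/mean_i → 0.000373134, 0.000231481, 0.00135135, 0.00145138; Σλ = 0.00340735.
P(chip 1 first) = λ_1/Σλ = 0.000373134/0.00340735 ≈ 0.110.

0.110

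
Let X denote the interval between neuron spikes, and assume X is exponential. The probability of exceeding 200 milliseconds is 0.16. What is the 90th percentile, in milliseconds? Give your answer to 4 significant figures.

e^(−λ·200) = 0.16 ⇒ λ = −ln(0.16)/200 = 0.00916291.
90th percentile: 1 − e^(−λt) = 0.9, t = −ln(0.1)/λ = 251.294 milliseconds.

251.3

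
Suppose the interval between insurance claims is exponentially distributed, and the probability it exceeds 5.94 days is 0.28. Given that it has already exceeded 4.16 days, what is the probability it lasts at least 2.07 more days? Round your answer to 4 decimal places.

0.6417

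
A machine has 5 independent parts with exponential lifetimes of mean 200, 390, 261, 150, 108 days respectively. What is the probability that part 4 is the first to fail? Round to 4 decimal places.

0.2440

Rates: λ_i = 1/mean_i → 0.005, 0.0025641, 0.00383142, 0.00666667, 0.00925926; Σλ = 0.0273214.
P(part 4 first) = λ_4/Σλ = 0.00666667/0.0273214 ≈ 0.2440.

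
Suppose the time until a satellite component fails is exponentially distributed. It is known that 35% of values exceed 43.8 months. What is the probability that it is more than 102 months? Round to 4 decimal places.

0.0867

e^(−λ·43.8) = 0.35 ⇒ λ = −ln(0.35)/43.8 = 0.0239685.
P(X > 102) = e^(−0.0239685·102) = e^(−2.4448) ≈ 0.0867.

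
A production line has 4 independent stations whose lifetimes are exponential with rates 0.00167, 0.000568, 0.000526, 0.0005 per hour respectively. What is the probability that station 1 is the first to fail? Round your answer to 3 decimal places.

The time to first failure is exponential with rate Σλ = 0.00167 + 0.000568 + 0.000526 + 0.0005 = 0.003264.
P(station 1 first) = λ_1/Σλ = 0.00167/0.003264 ≈ 0.512.

0.512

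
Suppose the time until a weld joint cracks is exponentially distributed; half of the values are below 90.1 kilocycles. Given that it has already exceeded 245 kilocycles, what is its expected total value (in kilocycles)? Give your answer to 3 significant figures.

375

For an exponential, median = ln(2)/λ, so λ = ln 2 / 90.1 = 0.00769309 per kilocycle.
By memorylessness, E[X | X > 245] = 245 + 1/λ = 245 + 129.987 = 374.987 kilocycles.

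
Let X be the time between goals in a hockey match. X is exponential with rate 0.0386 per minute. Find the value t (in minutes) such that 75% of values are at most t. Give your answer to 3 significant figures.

35.9

Set 1 − e^(−λt) = 0.75, so t = −ln(0.25)/λ = 1.3863/0.0386 ≈ 35.9144 minutes.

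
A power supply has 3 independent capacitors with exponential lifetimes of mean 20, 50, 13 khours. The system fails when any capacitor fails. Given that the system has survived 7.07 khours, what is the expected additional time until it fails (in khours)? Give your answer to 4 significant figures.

6.806

First-failure rate Σλ = 1/20 + 1/50 + 1/13 = 0.146923.
By memorylessness the expected residual is 1/Σλ = 6.80628 khours, regardless of the 7.07 already elapsed.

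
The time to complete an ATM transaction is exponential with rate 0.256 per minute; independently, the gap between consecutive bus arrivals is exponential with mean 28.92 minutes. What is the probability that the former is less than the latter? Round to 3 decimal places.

0.881

λ_1 = 0.256, λ_2 = 1/28.92 = 0.0345781.
For independent exponentials, P(the former < the latter) = λ_1/(λ_1+λ_2) = 0.256/0.290578 ≈ 0.881.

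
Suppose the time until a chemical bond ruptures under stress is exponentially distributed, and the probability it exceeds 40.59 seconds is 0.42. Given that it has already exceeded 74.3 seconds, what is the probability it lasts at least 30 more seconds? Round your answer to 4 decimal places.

From e^(−λ·40.59) = 0.42, λ = −ln(0.42)/40.59 = 0.0213723.
Memoryless: P(X > 74.3+30 | X > 74.3) = P(X > 30) = e^(−0.0213723·30) ≈ 0.5267.

0.5267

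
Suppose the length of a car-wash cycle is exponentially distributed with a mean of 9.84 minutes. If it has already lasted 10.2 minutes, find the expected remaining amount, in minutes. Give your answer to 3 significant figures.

9.84

The rate is λ = 1/9.84 = 0.101626 per minute.
By memorylessness, the remaining amount past any threshold is again Exp(λ) with mean 1/λ = 9.84 minutes.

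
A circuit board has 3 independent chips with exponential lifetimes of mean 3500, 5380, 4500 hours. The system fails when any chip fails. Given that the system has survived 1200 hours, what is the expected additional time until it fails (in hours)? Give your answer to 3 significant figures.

First-failure rate Σλ = 1/3500 + 1/5380 + 1/4500 = 0.00069381.
By memorylessness the expected residual is 1/Σλ = 1441.32 hours, regardless of the 1200 already elapsed.

1440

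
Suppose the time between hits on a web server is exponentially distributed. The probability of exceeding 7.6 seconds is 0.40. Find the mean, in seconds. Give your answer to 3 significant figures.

e^(−λ·7.6) = 0.40 ⇒ λ = −ln(0.40)/7.6 = 0.120565.
Mean = 1/λ = 8.29431 seconds.

8.29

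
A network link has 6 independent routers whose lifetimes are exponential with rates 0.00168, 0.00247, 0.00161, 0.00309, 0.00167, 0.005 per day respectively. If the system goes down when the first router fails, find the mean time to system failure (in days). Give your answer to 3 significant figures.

The time to first failure is exponential with rate Σλ = 0.00168 + 0.00247 + 0.00161 + 0.00309 + 0.00167 + 0.005 = 0.01552.
E[min] = 1/Σλ = 1/0.01552 = 64.433 days.

64.4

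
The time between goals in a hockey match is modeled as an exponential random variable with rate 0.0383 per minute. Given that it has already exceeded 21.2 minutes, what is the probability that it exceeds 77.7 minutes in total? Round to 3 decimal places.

The exponential is memoryless, so the remaining time is again Exp(λ): the condition X > 21.2 is irrelevant.
P(X > 56.5) = e^(−2.1639) ≈ 0.115.

0.115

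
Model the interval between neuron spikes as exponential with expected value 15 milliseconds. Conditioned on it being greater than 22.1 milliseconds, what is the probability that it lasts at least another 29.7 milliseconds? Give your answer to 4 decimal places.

The rate is λ = 1/15 = 0.0666667 per millisecond.
The exponential is memoryless, so the remaining time is again Exp(λ): the condition X > 22.1 is irrelevant.
P(X > 29.7) = e^(−1.98) ≈ 0.1381.

0.1381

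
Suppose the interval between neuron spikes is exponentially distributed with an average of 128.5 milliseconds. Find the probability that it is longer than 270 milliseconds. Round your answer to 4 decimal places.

0.1223

The rate is λ = 1/128.5 = 0.0077821 per millisecond.
P(X > 270) = e^(−λ·270) = e^(−2.1012) ≈ 0.1223.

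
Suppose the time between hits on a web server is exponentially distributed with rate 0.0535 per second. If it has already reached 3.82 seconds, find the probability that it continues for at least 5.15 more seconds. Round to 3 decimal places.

0.759

P(X > s+t | X > s) = e^(−λ(s+t))/e^(−λs) = e^(−λt), independent of s = 3.82.
P(X > 5.15) = e^(−0.27553) ≈ 0.759.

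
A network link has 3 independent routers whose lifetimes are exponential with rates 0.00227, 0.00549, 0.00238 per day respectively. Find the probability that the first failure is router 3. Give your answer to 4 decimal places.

The time to first failure is exponential with rate Σλ = 0.00227 + 0.00549 + 0.00238 = 0.01014.
P(router 3 first) = λ_3/Σλ = 0.00238/0.01014 ≈ 0.2347.

0.2347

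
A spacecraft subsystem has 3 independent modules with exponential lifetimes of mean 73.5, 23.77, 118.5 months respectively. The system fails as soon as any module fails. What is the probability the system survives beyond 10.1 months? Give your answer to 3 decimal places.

The first failure time is exponential with rate Σλ_i = 1/73.5 + 1/23.77 + 1/118.5 = 0.0641141 per month.
P(min > 10.1) = e^(−0.0641141·10.1) = e^(−0.64755) ≈ 0.523.

0.523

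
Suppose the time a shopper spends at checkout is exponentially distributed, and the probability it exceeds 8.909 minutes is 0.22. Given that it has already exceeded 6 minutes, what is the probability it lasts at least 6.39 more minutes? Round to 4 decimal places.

From e^(−λ·8.909) = 0.22, λ = −ln(0.22)/8.909 = 0.169955.
Memoryless: P(X > 6+6.39 | X > 6) = P(X > 6.39) = e^(−0.169955·6.39) ≈ 0.3376.

0.3376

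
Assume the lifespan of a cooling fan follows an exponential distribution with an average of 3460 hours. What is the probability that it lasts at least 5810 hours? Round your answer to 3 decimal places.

The rate is λ = 1/3460 = 0.000289017 per hour.
P(X > 5810) = e^(−λ·5810) = e^(−1.6792) ≈ 0.187.

0.187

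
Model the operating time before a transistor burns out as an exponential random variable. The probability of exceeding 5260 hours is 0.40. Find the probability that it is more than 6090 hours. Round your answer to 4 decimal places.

0.3462

e^(−λ·5260) = 0.40 ⇒ λ = −ln(0.40)/5260 = 0.0001742.
P(X > 6090) = e^(−0.0001742·6090) = e^(−1.0609) ≈ 0.3462.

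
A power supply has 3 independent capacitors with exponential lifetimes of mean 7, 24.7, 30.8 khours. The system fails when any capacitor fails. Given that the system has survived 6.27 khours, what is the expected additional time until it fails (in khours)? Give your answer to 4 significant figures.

4.634

First-failure rate Σλ = 1/7 + 1/24.7 + 1/30.8 = 0.215811.
By memorylessness the expected residual is 1/Σλ = 4.63369 khours, regardless of the 6.27 already elapsed.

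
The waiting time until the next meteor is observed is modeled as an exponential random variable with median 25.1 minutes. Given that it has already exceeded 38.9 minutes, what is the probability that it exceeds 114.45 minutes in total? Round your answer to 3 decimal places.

0.124

For an exponential, median = ln(2)/λ, so λ = ln 2 / 25.1 = 0.0276154 per minute.
P(X > s+t | X > s) = e^(−λ(s+t))/e^(−λs) = e^(−λt), independent of s = 38.9.
P(X > 75.55) = e^(−2.0863) ≈ 0.124.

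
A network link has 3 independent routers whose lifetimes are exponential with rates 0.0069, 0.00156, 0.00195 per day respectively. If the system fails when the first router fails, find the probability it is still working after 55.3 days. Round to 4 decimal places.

The time to first failure is exponential with rate Σλ = 0.0069 + 0.00156 + 0.00195 = 0.01041.
P(min > 55.3) = e^(−0.01041·55.3) = e^(−0.57567) ≈ 0.5623.

0.5623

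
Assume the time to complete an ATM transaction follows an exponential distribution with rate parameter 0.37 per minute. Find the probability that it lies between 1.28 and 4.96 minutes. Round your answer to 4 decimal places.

P(1.28 < X < 4.96) = e^(−λ·1.28) − e^(−λ·4.96) = 0.62276 − 0.15958 ≈ 0.4632.

0.4632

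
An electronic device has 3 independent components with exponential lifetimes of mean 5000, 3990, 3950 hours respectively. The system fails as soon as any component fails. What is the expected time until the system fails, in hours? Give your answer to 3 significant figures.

The first failure time is exponential with rate Σλ_i = 1/5000 + 1/3990 + 1/3950 = 0.000703791 per hour.
E[min] = 1/Σλ = 1/0.000703791 = 1420.88 hours.

1420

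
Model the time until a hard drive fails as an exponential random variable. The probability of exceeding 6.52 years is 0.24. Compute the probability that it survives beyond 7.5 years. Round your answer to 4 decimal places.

0.1937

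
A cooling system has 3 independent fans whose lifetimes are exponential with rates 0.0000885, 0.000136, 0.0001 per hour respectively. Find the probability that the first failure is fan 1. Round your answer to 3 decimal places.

The time to first failure is exponential with rate Σλ = 0.0000885 + 0.000136 + 0.0001 = 0.0003245.
P(fan 1 first) = λ_1/Σλ = 0.0000885/0.0003245 ≈ 0.273.

0.273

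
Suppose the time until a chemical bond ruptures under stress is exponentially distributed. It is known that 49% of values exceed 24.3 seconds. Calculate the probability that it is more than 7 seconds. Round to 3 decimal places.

e^(−λ·24.3) = 0.49 ⇒ λ = −ln(0.49)/24.3 = 0.029356.
P(X > 7) = e^(−0.029356·7) = e^(−0.20549) ≈ 0.814.

0.814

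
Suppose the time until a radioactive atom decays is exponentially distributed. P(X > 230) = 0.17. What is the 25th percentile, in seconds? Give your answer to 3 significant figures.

e^(−λ·230) = 0.17 ⇒ λ = −ln(0.17)/230 = 0.00770416.
25th percentile: 1 − e^(−λt) = 0.25, t = −ln(0.75)/λ = 37.3411 seconds.

37.3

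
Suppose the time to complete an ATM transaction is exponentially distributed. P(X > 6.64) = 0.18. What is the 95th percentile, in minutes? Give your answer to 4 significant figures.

11.60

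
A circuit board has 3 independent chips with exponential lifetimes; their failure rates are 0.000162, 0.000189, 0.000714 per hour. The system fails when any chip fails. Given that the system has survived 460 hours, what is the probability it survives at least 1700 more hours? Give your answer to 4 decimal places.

Time to first failure ~ Exp(Σλ) with Σλ = 0.001065.
By memorylessness, P(T > 460+1700 | T > 460) = P(T > 1700) = e^(−0.001065·1700) ≈ 0.1636.

0.1636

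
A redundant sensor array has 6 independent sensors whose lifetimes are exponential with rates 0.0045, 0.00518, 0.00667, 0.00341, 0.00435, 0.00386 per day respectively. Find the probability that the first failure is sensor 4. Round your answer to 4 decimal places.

The time to first failure is exponential with rate Σλ = 0.0045 + 0.00518 + 0.00667 + 0.00341 + 0.00435 + 0.00386 = 0.02797.
P(sensor 4 first) = λ_4/Σλ = 0.00341/0.02797 ≈ 0.1219.

0.1219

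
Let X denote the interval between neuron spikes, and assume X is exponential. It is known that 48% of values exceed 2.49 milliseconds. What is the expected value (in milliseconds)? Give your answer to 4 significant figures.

e^(−λ·2.49) = 0.48 ⇒ λ = −ln(0.48)/2.49 = 0.294767.
Mean = 1/λ = 3.39251 milliseconds.

3.393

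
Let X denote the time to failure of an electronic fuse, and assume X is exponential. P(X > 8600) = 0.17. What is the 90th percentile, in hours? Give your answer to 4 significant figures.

e^(−λ·8600) = 0.17 ⇒ λ = −ln(0.17)/8600 = 0.000206041.
90th percentile: 1 − e^(−λt) = 0.9, t = −ln(0.1)/λ = 11175.3 hours.

11180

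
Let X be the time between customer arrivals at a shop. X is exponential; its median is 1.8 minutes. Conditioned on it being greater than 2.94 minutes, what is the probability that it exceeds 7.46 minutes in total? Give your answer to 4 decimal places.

For an exponential, median = ln(2)/λ, so λ = ln 2 / 1.8 = 0.385082 per minute.
The exponential is memoryless, so the remaining time is again Exp(λ): the condition X > 2.94 is irrelevant.
P(X > 4.52) = e^(−1.7406) ≈ 0.1754.

0.1754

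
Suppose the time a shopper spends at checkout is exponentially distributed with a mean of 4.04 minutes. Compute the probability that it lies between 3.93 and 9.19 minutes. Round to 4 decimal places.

0.2752

The rate is λ = 1/4.04 = 0.247525 per minute.
P(3.93 < X < 9.19) = e^(−λ·3.93) − e^(−λ·9.19) = 0.37803 − 0.10282 ≈ 0.2752.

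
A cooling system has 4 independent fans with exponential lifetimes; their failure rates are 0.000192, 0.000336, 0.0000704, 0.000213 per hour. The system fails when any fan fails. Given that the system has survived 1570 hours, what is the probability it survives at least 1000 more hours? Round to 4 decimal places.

0.4442

Time to first failure ~ Exp(Σλ) with Σλ = 0.0008114.
By memorylessness, P(T > 1570+1000 | T > 1570) = P(T > 1000) = e^(−0.0008114·1000) ≈ 0.4442.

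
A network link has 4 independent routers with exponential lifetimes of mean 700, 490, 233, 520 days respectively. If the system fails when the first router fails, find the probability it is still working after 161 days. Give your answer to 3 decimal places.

The first failure time is exponential with rate Σλ_i = 1/700 + 1/490 + 1/233 + 1/520 = 0.00968431 per day.
P(min > 161) = e^(−0.00968431·161) = e^(−1.5592) ≈ 0.210.

0.210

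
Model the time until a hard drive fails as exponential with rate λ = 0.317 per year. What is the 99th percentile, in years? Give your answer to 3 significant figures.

14.5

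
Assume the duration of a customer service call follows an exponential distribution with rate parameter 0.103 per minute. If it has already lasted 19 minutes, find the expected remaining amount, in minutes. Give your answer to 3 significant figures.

9.71

By memorylessness, the remaining amount past any threshold is again Exp(λ) with mean 1/λ = 9.70874 minutes.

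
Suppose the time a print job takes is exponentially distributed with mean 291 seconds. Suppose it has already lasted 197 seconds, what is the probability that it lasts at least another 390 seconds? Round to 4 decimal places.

The rate is λ = 1/291 = 0.00343643 per second.
By the memoryless property, P(X > 197+390 | X > 197) = P(X > 390).
P(X > 390) = e^(−1.3402) ≈ 0.2618.

0.2618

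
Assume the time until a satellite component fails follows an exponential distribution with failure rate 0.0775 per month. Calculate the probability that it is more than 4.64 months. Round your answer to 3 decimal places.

P(X > 4.64) = e^(−λ·4.64) = e^(−0.3596) ≈ 0.698.

0.698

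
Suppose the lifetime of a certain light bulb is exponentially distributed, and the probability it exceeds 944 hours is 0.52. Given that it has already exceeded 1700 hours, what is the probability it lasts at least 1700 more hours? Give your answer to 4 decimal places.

0.3080

From e^(−λ·944) = 0.52, λ = −ln(0.52)/944 = 0.000692719.
Memoryless: P(X > 1700+1700 | X > 1700) = P(X > 1700) = e^(−0.000692719·1700) ≈ 0.3080.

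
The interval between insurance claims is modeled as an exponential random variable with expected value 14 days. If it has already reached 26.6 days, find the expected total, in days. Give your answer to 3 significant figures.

40.6

The rate is λ = 1/14 = 0.0714286 per day.
By memorylessness, E[X | X > 26.6] = 26.6 + 1/λ = 26.6 + 14 = 40.6 days.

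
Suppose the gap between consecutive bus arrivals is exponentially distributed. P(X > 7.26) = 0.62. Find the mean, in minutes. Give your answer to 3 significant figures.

15.2

e^(−λ·7.26) = 0.62 ⇒ λ = −ln(0.62)/7.26 = 0.0658452.
Mean = 1/λ = 15.1871 minutes.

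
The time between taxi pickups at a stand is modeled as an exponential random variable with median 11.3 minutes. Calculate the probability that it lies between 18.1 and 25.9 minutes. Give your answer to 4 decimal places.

For an exponential, median = ln(2)/λ, so λ = ln 2 / 11.3 = 0.0613405 per minute.
P(18.1 < X < 25.9) = e^(−λ·18.1) − e^(−λ·25.9) = 0.32947 − 0.20419 ≈ 0.1253.

0.1253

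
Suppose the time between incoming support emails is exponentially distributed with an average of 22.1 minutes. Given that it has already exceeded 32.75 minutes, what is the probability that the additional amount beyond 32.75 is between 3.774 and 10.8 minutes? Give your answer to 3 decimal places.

The rate is λ = 1/22.1 = 0.0452489 per minute.
Memoryless: the residual past 32.75 is again Exp(λ).
P(3.774 < residual < 10.8) = e^(−λ·3.774) − e^(−λ·10.8) = 0.84302 − 0.61343 ≈ 0.230.

0.230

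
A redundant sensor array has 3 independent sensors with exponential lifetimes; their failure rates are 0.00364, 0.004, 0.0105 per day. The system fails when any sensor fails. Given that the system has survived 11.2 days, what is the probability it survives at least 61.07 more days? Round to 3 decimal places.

Time to first failure ~ Exp(Σλ) with Σλ = 0.01814.
By memorylessness, P(T > 11.2+61.07 | T > 11.2) = P(T > 61.07) = e^(−0.01814·61.07) ≈ 0.330.

0.330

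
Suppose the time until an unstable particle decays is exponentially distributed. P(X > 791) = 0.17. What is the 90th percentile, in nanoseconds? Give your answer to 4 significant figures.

e^(−λ·791) = 0.17 ⇒ λ = −ln(0.17)/791 = 0.00224015.
90th percentile: 1 − e^(−λt) = 0.9, t = −ln(0.1)/λ = 1027.87 nanoseconds.

1028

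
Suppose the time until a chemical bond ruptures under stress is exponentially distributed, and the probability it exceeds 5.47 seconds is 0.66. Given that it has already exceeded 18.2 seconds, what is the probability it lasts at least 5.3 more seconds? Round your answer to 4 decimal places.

0.6686

From e^(−λ·5.47) = 0.66, λ = −ln(0.66)/5.47 = 0.0759626.
Memoryless: P(X > 18.2+5.3 | X > 18.2) = P(X > 5.3) = e^(−0.0759626·5.3) ≈ 0.6686.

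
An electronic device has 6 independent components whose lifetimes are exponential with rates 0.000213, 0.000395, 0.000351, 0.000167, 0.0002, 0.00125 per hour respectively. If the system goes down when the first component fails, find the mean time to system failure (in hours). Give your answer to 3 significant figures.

388

The time to first failure is exponential with rate Σλ = 0.000213 + 0.000395 + 0.000351 + 0.000167 + 0.0002 + 0.00125 = 0.002576.
E[min] = 1/Σλ = 1/0.002576 = 388.199 hours.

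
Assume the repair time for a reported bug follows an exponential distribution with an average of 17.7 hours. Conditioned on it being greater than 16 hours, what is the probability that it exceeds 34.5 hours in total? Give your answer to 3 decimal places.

The rate is λ = 1/17.7 = 0.0564972 per hour.
P(X > s+t | X > s) = e^(−λ(s+t))/e^(−λs) = e^(−λt), independent of s = 16.
P(X > 18.5) = e^(−1.0452) ≈ 0.352.

0.352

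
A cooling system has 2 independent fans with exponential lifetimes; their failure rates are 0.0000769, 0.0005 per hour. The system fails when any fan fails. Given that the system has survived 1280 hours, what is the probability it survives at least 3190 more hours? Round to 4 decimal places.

0.1588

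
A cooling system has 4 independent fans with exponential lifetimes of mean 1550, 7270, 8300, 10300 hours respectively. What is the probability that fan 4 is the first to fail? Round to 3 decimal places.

0.097

Rates: λ_i = 1/mean_i → 0.000645161, 0.000137552, 0.000120482, 0.0000970874; Σλ = 0.00100028.
P(fan 4 first) = λ_4/Σλ = 0.0000970874/0.00100028 ≈ 0.097.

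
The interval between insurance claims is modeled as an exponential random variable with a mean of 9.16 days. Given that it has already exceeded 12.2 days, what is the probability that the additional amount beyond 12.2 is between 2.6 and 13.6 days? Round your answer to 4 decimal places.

0.5263

The rate is λ = 1/9.16 = 0.10917 per day.
Memoryless: the residual past 12.2 is again Exp(λ).
P(2.6 < residual < 13.6) = e^(−λ·2.6) − e^(−λ·13.6) = 0.75288 − 0.22657 ≈ 0.5263.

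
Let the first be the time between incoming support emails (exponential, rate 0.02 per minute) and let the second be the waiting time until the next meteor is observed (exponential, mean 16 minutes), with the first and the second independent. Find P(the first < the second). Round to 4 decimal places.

0.2424

λ_1 = 0.02, λ_2 = 1/16 = 0.0625.
For independent exponentials, P(the first < the second) = λ_1/(λ_1+λ_2) = 0.02/0.0825 ≈ 0.2424.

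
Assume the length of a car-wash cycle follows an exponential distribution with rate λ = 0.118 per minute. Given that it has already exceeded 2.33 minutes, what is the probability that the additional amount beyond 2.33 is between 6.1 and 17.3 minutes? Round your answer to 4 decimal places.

0.3570

Memoryless: the residual past 2.33 is again Exp(λ).
P(6.1 < residual < 17.3) = e^(−λ·6.1) − e^(−λ·17.3) = 0.48685 − 0.12985 ≈ 0.3570.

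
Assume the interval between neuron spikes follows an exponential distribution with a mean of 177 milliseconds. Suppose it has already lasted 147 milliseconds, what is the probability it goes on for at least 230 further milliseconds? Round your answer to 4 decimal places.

The rate is λ = 1/177 = 0.00564972 per millisecond.
P(X > s+t | X > s) = e^(−λ(s+t))/e^(−λs) = e^(−λt), independent of s = 147.
P(X > 230) = e^(−1.2994) ≈ 0.2727.

0.2727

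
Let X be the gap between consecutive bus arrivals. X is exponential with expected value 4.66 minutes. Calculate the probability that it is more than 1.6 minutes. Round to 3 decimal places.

0.709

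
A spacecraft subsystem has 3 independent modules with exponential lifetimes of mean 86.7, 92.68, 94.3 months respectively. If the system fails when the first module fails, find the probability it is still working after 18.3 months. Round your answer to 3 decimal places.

The first failure time is exponential with rate Σλ_i = 1/86.7 + 1/92.68 + 1/94.3 = 0.0329283 per month.
P(min > 18.3) = e^(−0.0329283·18.3) = e^(−0.60259) ≈ 0.547.

0.547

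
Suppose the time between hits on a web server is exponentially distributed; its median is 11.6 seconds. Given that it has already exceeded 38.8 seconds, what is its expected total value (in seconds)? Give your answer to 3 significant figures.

55.5

For an exponential, median = ln(2)/λ, so λ = ln 2 / 11.6 = 0.0597541 per second.
By memorylessness, E[X | X > 38.8] = 38.8 + 1/λ = 38.8 + 16.7353 = 55.5353 seconds.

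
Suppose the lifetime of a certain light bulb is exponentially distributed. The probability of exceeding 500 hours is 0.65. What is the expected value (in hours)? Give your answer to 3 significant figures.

1160

e^(−λ·500) = 0.65 ⇒ λ = −ln(0.65)/500 = 0.000861566.
Mean = 1/λ = 1160.68 hours.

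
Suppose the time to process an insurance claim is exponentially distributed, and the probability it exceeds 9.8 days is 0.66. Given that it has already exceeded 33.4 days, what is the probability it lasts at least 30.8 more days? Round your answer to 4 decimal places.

0.2709

From e^(−λ·9.8) = 0.66, λ = −ln(0.66)/9.8 = 0.0423995.
Memoryless: P(X > 33.4+30.8 | X > 33.4) = P(X > 30.8) = e^(−0.0423995·30.8) ≈ 0.2709.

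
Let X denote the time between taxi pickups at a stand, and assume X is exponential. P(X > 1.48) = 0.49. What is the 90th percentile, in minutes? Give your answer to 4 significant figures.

4.777

e^(−λ·1.48) = 0.49 ⇒ λ = −ln(0.49)/1.48 = 0.481993.
90th percentile: 1 − e^(−λt) = 0.9, t = −ln(0.1)/λ = 4.77722 minutes.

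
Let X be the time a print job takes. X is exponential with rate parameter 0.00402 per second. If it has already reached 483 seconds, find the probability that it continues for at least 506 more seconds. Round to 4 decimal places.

0.1308

The exponential is memoryless, so the remaining time is again Exp(λ): the condition X > 483 is irrelevant.
P(X > 506) = e^(−2.0341) ≈ 0.1308.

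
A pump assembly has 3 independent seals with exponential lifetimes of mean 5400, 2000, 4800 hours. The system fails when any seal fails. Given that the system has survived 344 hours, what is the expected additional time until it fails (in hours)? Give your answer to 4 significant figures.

1119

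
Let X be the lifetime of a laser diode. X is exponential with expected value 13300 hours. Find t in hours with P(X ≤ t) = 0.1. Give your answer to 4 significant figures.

The rate is λ = 1/13300 = 0.000075188 per hour.
Set 1 − e^(−λt) = 0.1, so t = −ln(0.9)/λ = 0.10536/0.000075188 ≈ 1401.29 hours.

1401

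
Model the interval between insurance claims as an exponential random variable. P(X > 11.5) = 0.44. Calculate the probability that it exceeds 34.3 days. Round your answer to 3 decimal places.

0.086

e^(−λ·11.5) = 0.44 ⇒ λ = −ln(0.44)/11.5 = 0.0713896.
P(X > 34.3) = e^(−0.0713896·34.3) = e^(−2.4487) ≈ 0.086.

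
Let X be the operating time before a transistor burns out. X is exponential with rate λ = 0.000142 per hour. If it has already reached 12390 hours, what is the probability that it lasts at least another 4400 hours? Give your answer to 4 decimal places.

By the memoryless property, P(X > 12390+4400 | X > 12390) = P(X > 4400).
P(X > 4400) = e^(−0.6248) ≈ 0.5354.

0.5354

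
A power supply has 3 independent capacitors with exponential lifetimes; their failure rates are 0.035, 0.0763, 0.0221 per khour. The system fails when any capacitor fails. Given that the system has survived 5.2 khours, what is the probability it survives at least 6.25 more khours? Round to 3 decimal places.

0.434

Time to first failure ~ Exp(Σλ) with Σλ = 0.1334.
By memorylessness, P(T > 5.2+6.25 | T > 5.2) = P(T > 6.25) = e^(−0.1334·6.25) ≈ 0.434.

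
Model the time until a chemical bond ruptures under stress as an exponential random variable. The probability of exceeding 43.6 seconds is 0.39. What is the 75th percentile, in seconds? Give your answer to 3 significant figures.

64.2

e^(−λ·43.6) = 0.39 ⇒ λ = −ln(0.39)/43.6 = 0.0215965.
75th percentile: 1 − e^(−λt) = 0.75, t = −ln(0.25)/λ = 64.1906 seconds.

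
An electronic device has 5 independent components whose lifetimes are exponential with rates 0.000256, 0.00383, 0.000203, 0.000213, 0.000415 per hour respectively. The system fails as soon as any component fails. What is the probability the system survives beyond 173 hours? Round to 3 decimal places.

The time to first failure is exponential with rate Σλ = 0.000256 + 0.00383 + 0.000203 + 0.000213 + 0.000415 = 0.004917.
P(min > 173) = e^(−0.004917·173) = e^(−0.85064) ≈ 0.427.

0.427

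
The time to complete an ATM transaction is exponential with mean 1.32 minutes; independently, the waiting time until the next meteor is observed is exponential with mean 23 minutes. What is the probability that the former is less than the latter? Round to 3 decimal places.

λ_1 = 1/1.32 = 0.757576, λ_2 = 1/23 = 0.0434783.
For independent exponentials, P(the former < the latter) = λ_1/(λ_1+λ_2) = 0.757576/0.801054 ≈ 0.946.

0.946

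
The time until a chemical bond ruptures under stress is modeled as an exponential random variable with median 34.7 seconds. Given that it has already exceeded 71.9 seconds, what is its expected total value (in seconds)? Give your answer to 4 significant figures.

122.0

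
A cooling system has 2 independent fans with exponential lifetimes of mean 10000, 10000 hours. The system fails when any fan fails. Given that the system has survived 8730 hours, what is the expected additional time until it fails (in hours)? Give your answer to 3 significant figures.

5000

First-failure rate Σλ = 1/10000 + 1/10000 = 0.0002.
By memorylessness the expected residual is 1/Σλ = 5000 hours, regardless of the 8730 already elapsed.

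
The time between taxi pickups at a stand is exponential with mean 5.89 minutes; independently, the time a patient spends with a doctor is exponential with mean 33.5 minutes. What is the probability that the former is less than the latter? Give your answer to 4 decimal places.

0.8505

λ_1 = 1/5.89 = 0.169779, λ_2 = 1/33.5 = 0.0298507.
For independent exponentials, P(the former < the latter) = λ_1/(λ_1+λ_2) = 0.169779/0.19963 ≈ 0.8505.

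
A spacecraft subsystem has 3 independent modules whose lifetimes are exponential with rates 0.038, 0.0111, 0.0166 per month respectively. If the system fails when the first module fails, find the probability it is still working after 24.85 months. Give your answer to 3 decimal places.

0.195

The time to first failure is exponential with rate Σλ = 0.038 + 0.0111 + 0.0166 = 0.0657.
P(min > 24.85) = e^(−0.0657·24.85) = e^(−1.6326) ≈ 0.195.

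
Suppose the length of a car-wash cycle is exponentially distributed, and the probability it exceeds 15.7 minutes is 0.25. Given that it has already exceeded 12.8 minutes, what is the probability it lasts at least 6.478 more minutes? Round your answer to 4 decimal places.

From e^(−λ·15.7) = 0.25, λ = −ln(0.25)/15.7 = 0.088299.
Memoryless: P(X > 12.8+6.478 | X > 12.8) = P(X > 6.478) = e^(−0.088299·6.478) ≈ 0.5644.

0.5644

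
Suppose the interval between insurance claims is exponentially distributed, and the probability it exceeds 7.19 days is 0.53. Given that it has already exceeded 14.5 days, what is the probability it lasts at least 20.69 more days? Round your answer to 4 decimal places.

0.1609

From e^(−λ·7.19) = 0.53, λ = −ln(0.53)/7.19 = 0.0883002.
Memoryless: P(X > 14.5+20.69 | X > 14.5) = P(X > 20.69) = e^(−0.0883002·20.69) ≈ 0.1609.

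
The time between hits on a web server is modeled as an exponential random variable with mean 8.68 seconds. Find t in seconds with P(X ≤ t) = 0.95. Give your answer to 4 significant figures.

26.00

The rate is λ = 1/8.68 = 0.115207 per second.
Set 1 − e^(−λt) = 0.95, so t = −ln(0.05)/λ = 2.9957/0.115207 ≈ 26.003 seconds.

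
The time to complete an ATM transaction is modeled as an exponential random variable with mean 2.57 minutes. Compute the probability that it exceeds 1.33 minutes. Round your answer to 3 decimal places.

The rate is λ = 1/2.57 = 0.389105 per minute.
P(X > 1.33) = e^(−λ·1.33) = e^(−0.51751) ≈ 0.596.

0.596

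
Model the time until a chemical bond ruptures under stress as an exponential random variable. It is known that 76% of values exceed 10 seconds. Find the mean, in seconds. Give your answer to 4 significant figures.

36.44

e^(−λ·10) = 0.76 ⇒ λ = −ln(0.76)/10 = 0.0274437.
Mean = 1/λ = 36.4383 seconds.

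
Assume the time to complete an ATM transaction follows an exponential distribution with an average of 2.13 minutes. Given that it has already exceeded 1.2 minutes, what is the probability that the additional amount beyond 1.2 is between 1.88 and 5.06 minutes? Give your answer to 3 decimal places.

0.321

The rate is λ = 1/2.13 = 0.469484 per minute.
Memoryless: the residual past 1.2 is again Exp(λ).
P(1.88 < residual < 5.06) = e^(−λ·1.88) − e^(−λ·5.06) = 0.41369 − 0.09296 ≈ 0.321.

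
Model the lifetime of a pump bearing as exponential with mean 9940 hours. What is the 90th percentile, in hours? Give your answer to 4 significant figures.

22890

The rate is λ = 1/9940 = 0.000100604 per hour.
Set 1 − e^(−λt) = 0.9, so t = −ln(0.1)/λ = 2.3026/0.000100604 ≈ 22887.7 hours.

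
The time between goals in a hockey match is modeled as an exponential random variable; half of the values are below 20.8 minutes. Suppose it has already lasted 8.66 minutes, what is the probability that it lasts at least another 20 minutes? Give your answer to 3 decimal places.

0.514

For an exponential, median = ln(2)/λ, so λ = ln 2 / 20.8 = 0.0333244 per minute.
By the memoryless property, P(X > 8.66+20 | X > 8.66) = P(X > 20).
P(X > 20) = e^(−0.66649) ≈ 0.514.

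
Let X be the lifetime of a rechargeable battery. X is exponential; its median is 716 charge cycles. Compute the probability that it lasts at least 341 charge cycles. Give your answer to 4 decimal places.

0.7188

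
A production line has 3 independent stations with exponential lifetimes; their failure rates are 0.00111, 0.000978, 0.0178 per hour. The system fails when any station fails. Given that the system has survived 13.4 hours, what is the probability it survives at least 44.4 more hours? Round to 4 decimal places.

0.4135

Time to first failure ~ Exp(Σλ) with Σλ = 0.019888.
By memorylessness, P(T > 13.4+44.4 | T > 13.4) = P(T > 44.4) = e^(−0.019888·44.4) ≈ 0.4135.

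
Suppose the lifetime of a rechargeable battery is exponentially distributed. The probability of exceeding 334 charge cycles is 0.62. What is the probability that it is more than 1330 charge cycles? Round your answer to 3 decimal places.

e^(−λ·334) = 0.62 ⇒ λ = −ln(0.62)/334 = 0.00143124.
P(X > 1330) = e^(−0.00143124·1330) = e^(−1.9036) ≈ 0.149.

0.149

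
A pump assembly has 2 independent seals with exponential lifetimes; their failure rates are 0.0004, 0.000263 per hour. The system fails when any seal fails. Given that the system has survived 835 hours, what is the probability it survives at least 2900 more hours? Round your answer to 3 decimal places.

0.146

Time to first failure ~ Exp(Σλ) with Σλ = 0.000663.
By memorylessness, P(T > 835+2900 | T > 835) = P(T > 2900) = e^(−0.000663·2900) ≈ 0.146.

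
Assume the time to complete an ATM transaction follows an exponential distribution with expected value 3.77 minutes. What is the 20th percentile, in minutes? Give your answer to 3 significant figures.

0.841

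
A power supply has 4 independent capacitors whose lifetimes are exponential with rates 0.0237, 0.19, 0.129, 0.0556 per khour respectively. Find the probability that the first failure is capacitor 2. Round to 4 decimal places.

The time to first failure is exponential with rate Σλ = 0.0237 + 0.19 + 0.129 + 0.0556 = 0.3983.
P(capacitor 2 first) = λ_2/Σλ = 0.19/0.3983 ≈ 0.4770.

0.4770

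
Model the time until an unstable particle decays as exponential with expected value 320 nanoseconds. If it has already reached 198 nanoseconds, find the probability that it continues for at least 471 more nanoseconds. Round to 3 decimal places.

The rate is λ = 1/320 = 0.003125 per nanosecond.
The exponential is memoryless, so the remaining time is again Exp(λ): the condition X > 198 is irrelevant.
P(X > 471) = e^(−1.4719) ≈ 0.229.

0.229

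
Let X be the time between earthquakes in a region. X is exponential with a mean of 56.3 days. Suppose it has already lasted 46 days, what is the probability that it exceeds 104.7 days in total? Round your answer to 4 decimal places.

The rate is λ = 1/56.3 = 0.017762 per day.
The exponential is memoryless, so the remaining time is again Exp(λ): the condition X > 46 is irrelevant.
P(X > 58.7) = e^(−1.0426) ≈ 0.3525.

0.3525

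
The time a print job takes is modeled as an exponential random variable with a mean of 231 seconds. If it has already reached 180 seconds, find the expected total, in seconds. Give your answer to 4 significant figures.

The rate is λ = 1/231 = 0.004329 per second.
By memorylessness, E[X | X > 180] = 180 + 1/λ = 180 + 231 = 411 seconds.

411.0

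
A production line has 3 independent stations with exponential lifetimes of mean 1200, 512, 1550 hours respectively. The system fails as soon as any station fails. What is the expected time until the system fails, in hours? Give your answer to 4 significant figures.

The first failure time is exponential with rate Σλ_i = 1/1200 + 1/512 + 1/1550 = 0.00343162 per hour.
E[min] = 1/Σλ = 1/0.00343162 = 291.408 hours.

291.4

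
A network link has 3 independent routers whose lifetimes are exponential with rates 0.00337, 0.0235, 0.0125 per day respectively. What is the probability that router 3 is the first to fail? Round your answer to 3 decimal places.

0.318

The time to first failure is exponential with rate Σλ = 0.00337 + 0.0235 + 0.0125 = 0.03937.
P(router 3 first) = λ_3/Σλ = 0.0125/0.03937 ≈ 0.318.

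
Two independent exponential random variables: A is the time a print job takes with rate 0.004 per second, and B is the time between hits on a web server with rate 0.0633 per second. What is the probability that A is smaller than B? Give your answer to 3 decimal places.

λ_1 = 0.004, λ_2 = 0.0633.
For independent exponentials, P(A < B) = λ_1/(λ_1+λ_2) = 0.004/0.0673 ≈ 0.059.

0.059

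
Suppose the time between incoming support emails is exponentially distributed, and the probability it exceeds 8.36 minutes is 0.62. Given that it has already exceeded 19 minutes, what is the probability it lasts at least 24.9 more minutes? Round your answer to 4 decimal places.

From e^(−λ·8.36) = 0.62, λ = −ln(0.62)/8.36 = 0.0571813.
Memoryless: P(X > 19+24.9 | X > 19) = P(X > 24.9) = e^(−0.0571813·24.9) ≈ 0.2408.

0.2408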